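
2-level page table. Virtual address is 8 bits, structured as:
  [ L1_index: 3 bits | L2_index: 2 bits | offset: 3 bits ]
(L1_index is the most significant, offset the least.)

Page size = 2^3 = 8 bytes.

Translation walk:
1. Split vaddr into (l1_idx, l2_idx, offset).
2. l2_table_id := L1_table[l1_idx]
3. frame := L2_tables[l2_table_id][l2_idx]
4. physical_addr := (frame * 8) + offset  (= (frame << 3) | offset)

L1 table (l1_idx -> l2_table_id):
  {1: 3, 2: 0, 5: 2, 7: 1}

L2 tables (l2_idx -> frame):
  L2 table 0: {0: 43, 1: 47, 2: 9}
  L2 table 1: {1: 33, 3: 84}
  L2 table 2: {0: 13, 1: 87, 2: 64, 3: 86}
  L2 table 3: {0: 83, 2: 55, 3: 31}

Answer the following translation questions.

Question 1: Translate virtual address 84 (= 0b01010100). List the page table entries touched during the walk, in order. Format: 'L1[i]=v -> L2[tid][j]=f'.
Answer: L1[2]=0 -> L2[0][2]=9

Derivation:
vaddr = 84 = 0b01010100
Split: l1_idx=2, l2_idx=2, offset=4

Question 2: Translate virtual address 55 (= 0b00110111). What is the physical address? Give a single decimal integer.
Answer: 447

Derivation:
vaddr = 55 = 0b00110111
Split: l1_idx=1, l2_idx=2, offset=7
L1[1] = 3
L2[3][2] = 55
paddr = 55 * 8 + 7 = 447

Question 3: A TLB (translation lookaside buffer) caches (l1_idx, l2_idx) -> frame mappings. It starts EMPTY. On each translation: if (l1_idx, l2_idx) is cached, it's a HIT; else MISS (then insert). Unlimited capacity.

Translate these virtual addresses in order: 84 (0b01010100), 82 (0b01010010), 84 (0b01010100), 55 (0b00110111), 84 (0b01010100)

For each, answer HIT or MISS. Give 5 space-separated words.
vaddr=84: (2,2) not in TLB -> MISS, insert
vaddr=82: (2,2) in TLB -> HIT
vaddr=84: (2,2) in TLB -> HIT
vaddr=55: (1,2) not in TLB -> MISS, insert
vaddr=84: (2,2) in TLB -> HIT

Answer: MISS HIT HIT MISS HIT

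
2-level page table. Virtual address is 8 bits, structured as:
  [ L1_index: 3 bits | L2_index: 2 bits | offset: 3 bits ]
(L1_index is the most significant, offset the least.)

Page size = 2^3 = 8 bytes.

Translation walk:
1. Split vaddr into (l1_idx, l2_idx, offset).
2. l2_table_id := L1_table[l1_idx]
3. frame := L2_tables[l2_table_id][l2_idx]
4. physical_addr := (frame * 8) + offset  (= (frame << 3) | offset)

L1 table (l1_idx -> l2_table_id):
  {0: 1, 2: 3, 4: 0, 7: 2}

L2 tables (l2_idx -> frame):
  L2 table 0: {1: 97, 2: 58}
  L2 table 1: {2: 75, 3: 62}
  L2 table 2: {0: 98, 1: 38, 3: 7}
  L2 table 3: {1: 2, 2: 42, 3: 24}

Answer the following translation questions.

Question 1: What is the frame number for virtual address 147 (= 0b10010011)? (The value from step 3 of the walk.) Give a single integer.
vaddr = 147: l1_idx=4, l2_idx=2
L1[4] = 0; L2[0][2] = 58

Answer: 58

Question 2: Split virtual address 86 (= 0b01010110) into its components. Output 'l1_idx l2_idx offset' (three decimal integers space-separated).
Answer: 2 2 6

Derivation:
vaddr = 86 = 0b01010110
  top 3 bits -> l1_idx = 2
  next 2 bits -> l2_idx = 2
  bottom 3 bits -> offset = 6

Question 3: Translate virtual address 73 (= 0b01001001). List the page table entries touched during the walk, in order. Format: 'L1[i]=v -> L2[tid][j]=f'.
vaddr = 73 = 0b01001001
Split: l1_idx=2, l2_idx=1, offset=1

Answer: L1[2]=3 -> L2[3][1]=2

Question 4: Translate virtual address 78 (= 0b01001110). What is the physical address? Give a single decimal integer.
Answer: 22

Derivation:
vaddr = 78 = 0b01001110
Split: l1_idx=2, l2_idx=1, offset=6
L1[2] = 3
L2[3][1] = 2
paddr = 2 * 8 + 6 = 22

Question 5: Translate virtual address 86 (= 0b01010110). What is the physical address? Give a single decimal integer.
vaddr = 86 = 0b01010110
Split: l1_idx=2, l2_idx=2, offset=6
L1[2] = 3
L2[3][2] = 42
paddr = 42 * 8 + 6 = 342

Answer: 342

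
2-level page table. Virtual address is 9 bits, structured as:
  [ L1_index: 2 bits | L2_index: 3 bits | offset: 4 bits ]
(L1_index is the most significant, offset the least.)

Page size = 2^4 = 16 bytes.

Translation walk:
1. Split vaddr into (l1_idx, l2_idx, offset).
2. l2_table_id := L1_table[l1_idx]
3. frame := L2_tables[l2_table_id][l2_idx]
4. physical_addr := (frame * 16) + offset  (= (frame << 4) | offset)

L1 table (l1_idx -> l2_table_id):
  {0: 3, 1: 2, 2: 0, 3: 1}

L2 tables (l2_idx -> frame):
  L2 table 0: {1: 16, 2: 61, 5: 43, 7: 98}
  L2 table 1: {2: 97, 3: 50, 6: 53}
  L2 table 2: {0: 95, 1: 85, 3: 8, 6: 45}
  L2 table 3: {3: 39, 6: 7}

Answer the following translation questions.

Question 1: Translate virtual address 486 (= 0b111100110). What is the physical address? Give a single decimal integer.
vaddr = 486 = 0b111100110
Split: l1_idx=3, l2_idx=6, offset=6
L1[3] = 1
L2[1][6] = 53
paddr = 53 * 16 + 6 = 854

Answer: 854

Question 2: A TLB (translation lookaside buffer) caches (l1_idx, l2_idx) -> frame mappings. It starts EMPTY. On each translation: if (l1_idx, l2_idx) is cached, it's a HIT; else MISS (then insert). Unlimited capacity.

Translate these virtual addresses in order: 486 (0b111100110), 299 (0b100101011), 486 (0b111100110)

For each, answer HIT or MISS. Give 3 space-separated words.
Answer: MISS MISS HIT

Derivation:
vaddr=486: (3,6) not in TLB -> MISS, insert
vaddr=299: (2,2) not in TLB -> MISS, insert
vaddr=486: (3,6) in TLB -> HIT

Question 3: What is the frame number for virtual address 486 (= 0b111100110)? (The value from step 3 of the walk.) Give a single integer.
vaddr = 486: l1_idx=3, l2_idx=6
L1[3] = 1; L2[1][6] = 53

Answer: 53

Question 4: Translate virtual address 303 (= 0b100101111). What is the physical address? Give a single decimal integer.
Answer: 991

Derivation:
vaddr = 303 = 0b100101111
Split: l1_idx=2, l2_idx=2, offset=15
L1[2] = 0
L2[0][2] = 61
paddr = 61 * 16 + 15 = 991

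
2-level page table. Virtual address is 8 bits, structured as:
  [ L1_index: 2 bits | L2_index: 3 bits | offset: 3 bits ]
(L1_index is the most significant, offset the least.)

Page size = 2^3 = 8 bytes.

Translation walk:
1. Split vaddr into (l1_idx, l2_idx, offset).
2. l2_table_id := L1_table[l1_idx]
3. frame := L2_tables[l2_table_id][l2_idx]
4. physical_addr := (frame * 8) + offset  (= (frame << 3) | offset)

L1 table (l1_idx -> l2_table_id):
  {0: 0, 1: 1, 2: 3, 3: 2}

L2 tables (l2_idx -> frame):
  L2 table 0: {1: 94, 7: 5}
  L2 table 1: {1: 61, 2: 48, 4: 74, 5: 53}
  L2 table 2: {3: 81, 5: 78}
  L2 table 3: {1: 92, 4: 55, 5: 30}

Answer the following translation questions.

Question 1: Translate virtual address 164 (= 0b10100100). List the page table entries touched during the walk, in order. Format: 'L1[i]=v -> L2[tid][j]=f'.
Answer: L1[2]=3 -> L2[3][4]=55

Derivation:
vaddr = 164 = 0b10100100
Split: l1_idx=2, l2_idx=4, offset=4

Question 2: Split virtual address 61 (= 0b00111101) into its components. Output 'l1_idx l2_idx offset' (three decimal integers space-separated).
Answer: 0 7 5

Derivation:
vaddr = 61 = 0b00111101
  top 2 bits -> l1_idx = 0
  next 3 bits -> l2_idx = 7
  bottom 3 bits -> offset = 5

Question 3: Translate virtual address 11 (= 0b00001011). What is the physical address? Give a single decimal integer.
vaddr = 11 = 0b00001011
Split: l1_idx=0, l2_idx=1, offset=3
L1[0] = 0
L2[0][1] = 94
paddr = 94 * 8 + 3 = 755

Answer: 755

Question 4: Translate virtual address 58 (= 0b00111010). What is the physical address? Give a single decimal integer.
vaddr = 58 = 0b00111010
Split: l1_idx=0, l2_idx=7, offset=2
L1[0] = 0
L2[0][7] = 5
paddr = 5 * 8 + 2 = 42

Answer: 42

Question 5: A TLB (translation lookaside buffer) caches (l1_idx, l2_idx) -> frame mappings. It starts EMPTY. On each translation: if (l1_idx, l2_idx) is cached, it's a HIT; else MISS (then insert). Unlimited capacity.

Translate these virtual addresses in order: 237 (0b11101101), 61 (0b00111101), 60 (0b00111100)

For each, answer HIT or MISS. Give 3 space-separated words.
vaddr=237: (3,5) not in TLB -> MISS, insert
vaddr=61: (0,7) not in TLB -> MISS, insert
vaddr=60: (0,7) in TLB -> HIT

Answer: MISS MISS HIT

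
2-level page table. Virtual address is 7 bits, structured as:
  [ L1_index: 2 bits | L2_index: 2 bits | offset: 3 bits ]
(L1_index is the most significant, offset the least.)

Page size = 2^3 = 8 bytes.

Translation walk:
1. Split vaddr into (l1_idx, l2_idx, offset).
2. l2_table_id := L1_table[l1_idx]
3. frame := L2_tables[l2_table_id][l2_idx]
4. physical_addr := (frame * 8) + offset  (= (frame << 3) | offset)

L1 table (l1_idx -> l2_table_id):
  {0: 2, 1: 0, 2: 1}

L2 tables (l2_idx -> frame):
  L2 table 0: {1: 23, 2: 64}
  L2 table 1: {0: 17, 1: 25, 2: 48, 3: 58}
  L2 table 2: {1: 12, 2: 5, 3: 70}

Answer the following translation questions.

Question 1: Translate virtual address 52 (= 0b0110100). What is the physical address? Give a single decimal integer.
vaddr = 52 = 0b0110100
Split: l1_idx=1, l2_idx=2, offset=4
L1[1] = 0
L2[0][2] = 64
paddr = 64 * 8 + 4 = 516

Answer: 516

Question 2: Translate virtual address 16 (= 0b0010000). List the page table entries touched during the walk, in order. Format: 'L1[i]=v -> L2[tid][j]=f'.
Answer: L1[0]=2 -> L2[2][2]=5

Derivation:
vaddr = 16 = 0b0010000
Split: l1_idx=0, l2_idx=2, offset=0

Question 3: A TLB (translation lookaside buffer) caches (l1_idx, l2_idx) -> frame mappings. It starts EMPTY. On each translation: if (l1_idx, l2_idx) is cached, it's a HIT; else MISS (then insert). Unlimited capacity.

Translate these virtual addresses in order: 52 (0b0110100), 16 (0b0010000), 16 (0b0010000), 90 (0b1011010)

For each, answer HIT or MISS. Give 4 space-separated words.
Answer: MISS MISS HIT MISS

Derivation:
vaddr=52: (1,2) not in TLB -> MISS, insert
vaddr=16: (0,2) not in TLB -> MISS, insert
vaddr=16: (0,2) in TLB -> HIT
vaddr=90: (2,3) not in TLB -> MISS, insert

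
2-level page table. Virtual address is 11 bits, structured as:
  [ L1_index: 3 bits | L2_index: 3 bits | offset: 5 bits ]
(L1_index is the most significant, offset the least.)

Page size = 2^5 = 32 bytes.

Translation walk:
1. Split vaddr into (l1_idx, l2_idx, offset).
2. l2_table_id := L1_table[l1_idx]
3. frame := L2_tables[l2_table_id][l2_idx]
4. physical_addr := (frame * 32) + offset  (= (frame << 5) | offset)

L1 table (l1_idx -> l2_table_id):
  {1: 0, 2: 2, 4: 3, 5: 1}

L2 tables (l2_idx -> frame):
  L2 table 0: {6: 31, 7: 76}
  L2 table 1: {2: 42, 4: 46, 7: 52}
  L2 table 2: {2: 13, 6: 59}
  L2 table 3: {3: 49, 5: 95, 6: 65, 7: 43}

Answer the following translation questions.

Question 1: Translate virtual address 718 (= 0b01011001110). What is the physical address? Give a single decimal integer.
Answer: 1902

Derivation:
vaddr = 718 = 0b01011001110
Split: l1_idx=2, l2_idx=6, offset=14
L1[2] = 2
L2[2][6] = 59
paddr = 59 * 32 + 14 = 1902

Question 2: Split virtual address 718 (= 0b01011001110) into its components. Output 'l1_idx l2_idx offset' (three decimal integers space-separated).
Answer: 2 6 14

Derivation:
vaddr = 718 = 0b01011001110
  top 3 bits -> l1_idx = 2
  next 3 bits -> l2_idx = 6
  bottom 5 bits -> offset = 14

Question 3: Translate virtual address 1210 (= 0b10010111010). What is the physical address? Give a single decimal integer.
vaddr = 1210 = 0b10010111010
Split: l1_idx=4, l2_idx=5, offset=26
L1[4] = 3
L2[3][5] = 95
paddr = 95 * 32 + 26 = 3066

Answer: 3066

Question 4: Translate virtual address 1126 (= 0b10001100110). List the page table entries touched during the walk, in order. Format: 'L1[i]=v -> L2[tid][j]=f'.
vaddr = 1126 = 0b10001100110
Split: l1_idx=4, l2_idx=3, offset=6

Answer: L1[4]=3 -> L2[3][3]=49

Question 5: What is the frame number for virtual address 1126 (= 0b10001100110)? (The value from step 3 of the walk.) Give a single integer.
Answer: 49

Derivation:
vaddr = 1126: l1_idx=4, l2_idx=3
L1[4] = 3; L2[3][3] = 49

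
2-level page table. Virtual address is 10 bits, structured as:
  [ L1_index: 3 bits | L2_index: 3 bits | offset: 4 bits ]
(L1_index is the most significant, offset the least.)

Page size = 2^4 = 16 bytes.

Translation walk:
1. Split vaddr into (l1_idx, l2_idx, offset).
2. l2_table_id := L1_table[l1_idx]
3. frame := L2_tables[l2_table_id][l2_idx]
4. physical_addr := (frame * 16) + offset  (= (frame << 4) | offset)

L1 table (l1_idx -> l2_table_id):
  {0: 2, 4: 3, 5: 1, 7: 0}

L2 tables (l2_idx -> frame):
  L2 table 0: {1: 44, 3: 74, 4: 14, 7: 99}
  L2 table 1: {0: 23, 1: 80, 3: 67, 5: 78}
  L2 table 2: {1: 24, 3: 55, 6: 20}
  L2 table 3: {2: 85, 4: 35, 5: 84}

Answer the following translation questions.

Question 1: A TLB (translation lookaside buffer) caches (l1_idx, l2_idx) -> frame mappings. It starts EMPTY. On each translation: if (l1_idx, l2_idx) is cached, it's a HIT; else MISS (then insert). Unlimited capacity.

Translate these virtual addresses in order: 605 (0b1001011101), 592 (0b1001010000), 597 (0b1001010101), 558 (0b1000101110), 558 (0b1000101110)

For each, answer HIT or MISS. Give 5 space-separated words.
Answer: MISS HIT HIT MISS HIT

Derivation:
vaddr=605: (4,5) not in TLB -> MISS, insert
vaddr=592: (4,5) in TLB -> HIT
vaddr=597: (4,5) in TLB -> HIT
vaddr=558: (4,2) not in TLB -> MISS, insert
vaddr=558: (4,2) in TLB -> HIT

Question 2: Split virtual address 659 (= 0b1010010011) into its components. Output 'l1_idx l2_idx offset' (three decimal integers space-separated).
vaddr = 659 = 0b1010010011
  top 3 bits -> l1_idx = 5
  next 3 bits -> l2_idx = 1
  bottom 4 bits -> offset = 3

Answer: 5 1 3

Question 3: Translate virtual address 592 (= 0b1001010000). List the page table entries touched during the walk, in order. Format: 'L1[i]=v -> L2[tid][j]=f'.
Answer: L1[4]=3 -> L2[3][5]=84

Derivation:
vaddr = 592 = 0b1001010000
Split: l1_idx=4, l2_idx=5, offset=0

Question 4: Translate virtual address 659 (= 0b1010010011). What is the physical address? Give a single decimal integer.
vaddr = 659 = 0b1010010011
Split: l1_idx=5, l2_idx=1, offset=3
L1[5] = 1
L2[1][1] = 80
paddr = 80 * 16 + 3 = 1283

Answer: 1283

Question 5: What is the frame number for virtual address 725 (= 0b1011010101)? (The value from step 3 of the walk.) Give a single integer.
vaddr = 725: l1_idx=5, l2_idx=5
L1[5] = 1; L2[1][5] = 78

Answer: 78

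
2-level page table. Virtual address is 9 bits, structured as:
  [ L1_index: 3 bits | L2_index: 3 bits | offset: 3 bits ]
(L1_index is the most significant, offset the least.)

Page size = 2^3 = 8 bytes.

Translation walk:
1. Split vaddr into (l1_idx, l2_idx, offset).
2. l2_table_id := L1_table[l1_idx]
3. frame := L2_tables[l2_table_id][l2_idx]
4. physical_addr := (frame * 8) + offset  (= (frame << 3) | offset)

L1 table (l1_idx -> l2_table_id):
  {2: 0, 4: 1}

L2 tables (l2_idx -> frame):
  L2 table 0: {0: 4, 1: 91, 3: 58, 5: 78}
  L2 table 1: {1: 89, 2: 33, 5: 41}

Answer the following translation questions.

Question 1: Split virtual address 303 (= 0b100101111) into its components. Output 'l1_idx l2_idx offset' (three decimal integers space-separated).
vaddr = 303 = 0b100101111
  top 3 bits -> l1_idx = 4
  next 3 bits -> l2_idx = 5
  bottom 3 bits -> offset = 7

Answer: 4 5 7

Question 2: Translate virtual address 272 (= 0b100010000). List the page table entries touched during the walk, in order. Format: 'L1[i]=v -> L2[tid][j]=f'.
vaddr = 272 = 0b100010000
Split: l1_idx=4, l2_idx=2, offset=0

Answer: L1[4]=1 -> L2[1][2]=33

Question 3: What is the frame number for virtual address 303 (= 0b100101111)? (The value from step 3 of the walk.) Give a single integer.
vaddr = 303: l1_idx=4, l2_idx=5
L1[4] = 1; L2[1][5] = 41

Answer: 41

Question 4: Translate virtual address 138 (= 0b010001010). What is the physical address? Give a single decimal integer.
vaddr = 138 = 0b010001010
Split: l1_idx=2, l2_idx=1, offset=2
L1[2] = 0
L2[0][1] = 91
paddr = 91 * 8 + 2 = 730

Answer: 730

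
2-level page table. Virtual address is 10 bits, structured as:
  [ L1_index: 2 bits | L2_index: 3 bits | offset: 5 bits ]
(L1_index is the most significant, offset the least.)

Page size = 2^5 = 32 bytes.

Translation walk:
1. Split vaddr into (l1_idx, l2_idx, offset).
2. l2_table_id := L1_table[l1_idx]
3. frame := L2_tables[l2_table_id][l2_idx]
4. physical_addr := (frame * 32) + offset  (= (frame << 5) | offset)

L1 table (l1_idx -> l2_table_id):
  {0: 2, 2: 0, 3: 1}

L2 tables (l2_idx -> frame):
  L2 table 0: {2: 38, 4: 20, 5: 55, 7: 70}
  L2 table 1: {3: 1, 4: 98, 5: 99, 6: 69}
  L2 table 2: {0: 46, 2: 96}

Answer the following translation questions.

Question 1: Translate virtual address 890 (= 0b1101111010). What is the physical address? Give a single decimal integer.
Answer: 58

Derivation:
vaddr = 890 = 0b1101111010
Split: l1_idx=3, l2_idx=3, offset=26
L1[3] = 1
L2[1][3] = 1
paddr = 1 * 32 + 26 = 58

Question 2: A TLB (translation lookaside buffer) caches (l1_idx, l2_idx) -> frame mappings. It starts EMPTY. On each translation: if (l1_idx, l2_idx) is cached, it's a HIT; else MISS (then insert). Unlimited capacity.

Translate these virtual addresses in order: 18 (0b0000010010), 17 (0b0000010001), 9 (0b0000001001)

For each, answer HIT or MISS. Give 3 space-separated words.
Answer: MISS HIT HIT

Derivation:
vaddr=18: (0,0) not in TLB -> MISS, insert
vaddr=17: (0,0) in TLB -> HIT
vaddr=9: (0,0) in TLB -> HIT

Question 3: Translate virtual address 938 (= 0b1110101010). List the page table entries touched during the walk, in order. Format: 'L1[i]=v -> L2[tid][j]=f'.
Answer: L1[3]=1 -> L2[1][5]=99

Derivation:
vaddr = 938 = 0b1110101010
Split: l1_idx=3, l2_idx=5, offset=10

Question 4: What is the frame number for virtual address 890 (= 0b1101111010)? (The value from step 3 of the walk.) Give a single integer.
vaddr = 890: l1_idx=3, l2_idx=3
L1[3] = 1; L2[1][3] = 1

Answer: 1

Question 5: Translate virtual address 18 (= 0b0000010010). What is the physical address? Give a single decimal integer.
Answer: 1490

Derivation:
vaddr = 18 = 0b0000010010
Split: l1_idx=0, l2_idx=0, offset=18
L1[0] = 2
L2[2][0] = 46
paddr = 46 * 32 + 18 = 1490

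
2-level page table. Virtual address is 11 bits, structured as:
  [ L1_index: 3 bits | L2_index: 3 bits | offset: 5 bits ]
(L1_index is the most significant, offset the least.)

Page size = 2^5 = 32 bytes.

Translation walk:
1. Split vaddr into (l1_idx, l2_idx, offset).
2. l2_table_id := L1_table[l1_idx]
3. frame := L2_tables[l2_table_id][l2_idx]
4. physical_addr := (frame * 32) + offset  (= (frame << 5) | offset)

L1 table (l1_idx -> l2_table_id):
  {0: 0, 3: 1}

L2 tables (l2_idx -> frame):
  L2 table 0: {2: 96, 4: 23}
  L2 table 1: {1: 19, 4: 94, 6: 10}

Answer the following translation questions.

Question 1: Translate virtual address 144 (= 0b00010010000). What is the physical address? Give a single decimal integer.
Answer: 752

Derivation:
vaddr = 144 = 0b00010010000
Split: l1_idx=0, l2_idx=4, offset=16
L1[0] = 0
L2[0][4] = 23
paddr = 23 * 32 + 16 = 752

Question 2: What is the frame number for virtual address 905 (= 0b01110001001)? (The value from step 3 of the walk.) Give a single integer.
Answer: 94

Derivation:
vaddr = 905: l1_idx=3, l2_idx=4
L1[3] = 1; L2[1][4] = 94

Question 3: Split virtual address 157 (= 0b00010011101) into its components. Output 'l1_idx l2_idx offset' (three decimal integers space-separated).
vaddr = 157 = 0b00010011101
  top 3 bits -> l1_idx = 0
  next 3 bits -> l2_idx = 4
  bottom 5 bits -> offset = 29

Answer: 0 4 29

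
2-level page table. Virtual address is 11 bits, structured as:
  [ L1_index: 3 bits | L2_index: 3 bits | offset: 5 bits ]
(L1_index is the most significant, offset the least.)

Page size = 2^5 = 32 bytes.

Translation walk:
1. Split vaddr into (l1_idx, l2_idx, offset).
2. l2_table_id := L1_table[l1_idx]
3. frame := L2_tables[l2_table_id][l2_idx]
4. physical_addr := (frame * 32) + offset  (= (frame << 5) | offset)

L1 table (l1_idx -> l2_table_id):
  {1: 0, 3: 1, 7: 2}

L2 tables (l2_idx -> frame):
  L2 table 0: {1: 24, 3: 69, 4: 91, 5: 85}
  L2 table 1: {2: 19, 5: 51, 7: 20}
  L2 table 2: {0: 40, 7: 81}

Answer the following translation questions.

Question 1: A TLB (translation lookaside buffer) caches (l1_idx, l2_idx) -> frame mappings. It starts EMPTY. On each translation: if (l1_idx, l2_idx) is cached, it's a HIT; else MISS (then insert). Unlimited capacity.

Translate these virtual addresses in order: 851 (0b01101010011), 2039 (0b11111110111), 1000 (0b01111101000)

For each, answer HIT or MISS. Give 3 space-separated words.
vaddr=851: (3,2) not in TLB -> MISS, insert
vaddr=2039: (7,7) not in TLB -> MISS, insert
vaddr=1000: (3,7) not in TLB -> MISS, insert

Answer: MISS MISS MISS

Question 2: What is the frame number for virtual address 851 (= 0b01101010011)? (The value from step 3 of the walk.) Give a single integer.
vaddr = 851: l1_idx=3, l2_idx=2
L1[3] = 1; L2[1][2] = 19

Answer: 19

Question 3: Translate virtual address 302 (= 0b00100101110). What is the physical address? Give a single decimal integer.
Answer: 782

Derivation:
vaddr = 302 = 0b00100101110
Split: l1_idx=1, l2_idx=1, offset=14
L1[1] = 0
L2[0][1] = 24
paddr = 24 * 32 + 14 = 782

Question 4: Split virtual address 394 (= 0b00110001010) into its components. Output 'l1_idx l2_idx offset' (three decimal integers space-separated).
vaddr = 394 = 0b00110001010
  top 3 bits -> l1_idx = 1
  next 3 bits -> l2_idx = 4
  bottom 5 bits -> offset = 10

Answer: 1 4 10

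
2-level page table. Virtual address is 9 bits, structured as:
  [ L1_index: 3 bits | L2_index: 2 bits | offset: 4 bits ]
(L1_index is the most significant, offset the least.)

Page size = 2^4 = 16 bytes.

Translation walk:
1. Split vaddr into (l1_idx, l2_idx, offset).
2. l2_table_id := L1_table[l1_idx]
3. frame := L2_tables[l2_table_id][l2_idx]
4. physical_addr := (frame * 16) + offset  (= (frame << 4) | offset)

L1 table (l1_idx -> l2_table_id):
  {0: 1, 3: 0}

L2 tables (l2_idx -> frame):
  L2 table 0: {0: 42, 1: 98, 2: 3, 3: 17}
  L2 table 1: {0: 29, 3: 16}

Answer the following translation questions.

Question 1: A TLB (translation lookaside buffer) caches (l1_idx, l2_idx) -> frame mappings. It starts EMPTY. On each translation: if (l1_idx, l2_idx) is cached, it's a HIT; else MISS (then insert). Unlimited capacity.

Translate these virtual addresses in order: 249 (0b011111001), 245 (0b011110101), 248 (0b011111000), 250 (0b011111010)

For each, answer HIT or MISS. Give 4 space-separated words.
vaddr=249: (3,3) not in TLB -> MISS, insert
vaddr=245: (3,3) in TLB -> HIT
vaddr=248: (3,3) in TLB -> HIT
vaddr=250: (3,3) in TLB -> HIT

Answer: MISS HIT HIT HIT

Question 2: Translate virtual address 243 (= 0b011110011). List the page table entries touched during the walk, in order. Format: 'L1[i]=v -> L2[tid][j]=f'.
Answer: L1[3]=0 -> L2[0][3]=17

Derivation:
vaddr = 243 = 0b011110011
Split: l1_idx=3, l2_idx=3, offset=3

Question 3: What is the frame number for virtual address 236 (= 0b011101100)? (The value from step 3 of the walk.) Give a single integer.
Answer: 3

Derivation:
vaddr = 236: l1_idx=3, l2_idx=2
L1[3] = 0; L2[0][2] = 3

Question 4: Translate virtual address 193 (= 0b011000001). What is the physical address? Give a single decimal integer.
vaddr = 193 = 0b011000001
Split: l1_idx=3, l2_idx=0, offset=1
L1[3] = 0
L2[0][0] = 42
paddr = 42 * 16 + 1 = 673

Answer: 673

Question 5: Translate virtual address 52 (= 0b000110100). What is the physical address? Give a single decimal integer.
Answer: 260

Derivation:
vaddr = 52 = 0b000110100
Split: l1_idx=0, l2_idx=3, offset=4
L1[0] = 1
L2[1][3] = 16
paddr = 16 * 16 + 4 = 260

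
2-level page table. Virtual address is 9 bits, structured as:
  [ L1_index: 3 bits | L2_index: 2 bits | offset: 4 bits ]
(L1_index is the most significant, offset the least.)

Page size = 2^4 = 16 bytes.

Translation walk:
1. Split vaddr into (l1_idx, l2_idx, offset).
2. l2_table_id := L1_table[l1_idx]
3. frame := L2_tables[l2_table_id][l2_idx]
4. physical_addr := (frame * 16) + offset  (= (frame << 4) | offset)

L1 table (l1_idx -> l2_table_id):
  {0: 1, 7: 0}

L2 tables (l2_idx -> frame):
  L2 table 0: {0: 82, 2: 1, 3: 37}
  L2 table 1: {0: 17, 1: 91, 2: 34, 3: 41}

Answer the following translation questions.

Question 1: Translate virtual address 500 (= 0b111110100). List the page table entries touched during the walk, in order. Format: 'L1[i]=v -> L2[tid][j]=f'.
Answer: L1[7]=0 -> L2[0][3]=37

Derivation:
vaddr = 500 = 0b111110100
Split: l1_idx=7, l2_idx=3, offset=4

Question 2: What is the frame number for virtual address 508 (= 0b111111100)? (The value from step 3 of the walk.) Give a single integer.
Answer: 37

Derivation:
vaddr = 508: l1_idx=7, l2_idx=3
L1[7] = 0; L2[0][3] = 37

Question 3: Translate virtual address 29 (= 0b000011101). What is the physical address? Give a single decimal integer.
Answer: 1469

Derivation:
vaddr = 29 = 0b000011101
Split: l1_idx=0, l2_idx=1, offset=13
L1[0] = 1
L2[1][1] = 91
paddr = 91 * 16 + 13 = 1469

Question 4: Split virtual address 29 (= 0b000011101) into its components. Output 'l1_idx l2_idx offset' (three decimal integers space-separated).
Answer: 0 1 13

Derivation:
vaddr = 29 = 0b000011101
  top 3 bits -> l1_idx = 0
  next 2 bits -> l2_idx = 1
  bottom 4 bits -> offset = 13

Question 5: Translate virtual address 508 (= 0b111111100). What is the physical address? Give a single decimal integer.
Answer: 604

Derivation:
vaddr = 508 = 0b111111100
Split: l1_idx=7, l2_idx=3, offset=12
L1[7] = 0
L2[0][3] = 37
paddr = 37 * 16 + 12 = 604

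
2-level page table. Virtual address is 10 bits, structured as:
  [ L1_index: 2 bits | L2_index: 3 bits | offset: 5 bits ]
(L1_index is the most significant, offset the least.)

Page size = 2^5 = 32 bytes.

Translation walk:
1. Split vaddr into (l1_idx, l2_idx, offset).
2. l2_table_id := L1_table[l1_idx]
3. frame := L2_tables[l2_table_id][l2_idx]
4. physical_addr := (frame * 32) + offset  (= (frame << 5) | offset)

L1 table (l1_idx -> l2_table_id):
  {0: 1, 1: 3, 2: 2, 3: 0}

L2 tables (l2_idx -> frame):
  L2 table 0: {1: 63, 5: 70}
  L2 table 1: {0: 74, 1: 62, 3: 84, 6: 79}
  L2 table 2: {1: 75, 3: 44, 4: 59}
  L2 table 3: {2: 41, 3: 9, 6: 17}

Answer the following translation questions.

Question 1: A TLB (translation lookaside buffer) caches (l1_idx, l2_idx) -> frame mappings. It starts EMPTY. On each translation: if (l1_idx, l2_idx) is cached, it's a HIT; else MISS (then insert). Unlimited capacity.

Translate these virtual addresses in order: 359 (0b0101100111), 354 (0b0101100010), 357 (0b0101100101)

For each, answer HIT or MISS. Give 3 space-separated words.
Answer: MISS HIT HIT

Derivation:
vaddr=359: (1,3) not in TLB -> MISS, insert
vaddr=354: (1,3) in TLB -> HIT
vaddr=357: (1,3) in TLB -> HIT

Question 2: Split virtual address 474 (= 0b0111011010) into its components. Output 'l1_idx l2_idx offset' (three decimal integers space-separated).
vaddr = 474 = 0b0111011010
  top 2 bits -> l1_idx = 1
  next 3 bits -> l2_idx = 6
  bottom 5 bits -> offset = 26

Answer: 1 6 26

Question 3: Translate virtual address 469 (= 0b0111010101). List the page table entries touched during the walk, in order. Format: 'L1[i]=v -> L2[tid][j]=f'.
Answer: L1[1]=3 -> L2[3][6]=17

Derivation:
vaddr = 469 = 0b0111010101
Split: l1_idx=1, l2_idx=6, offset=21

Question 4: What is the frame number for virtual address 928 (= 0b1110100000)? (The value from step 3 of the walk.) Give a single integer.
vaddr = 928: l1_idx=3, l2_idx=5
L1[3] = 0; L2[0][5] = 70

Answer: 70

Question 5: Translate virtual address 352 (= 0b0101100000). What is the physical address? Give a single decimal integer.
Answer: 288

Derivation:
vaddr = 352 = 0b0101100000
Split: l1_idx=1, l2_idx=3, offset=0
L1[1] = 3
L2[3][3] = 9
paddr = 9 * 32 + 0 = 288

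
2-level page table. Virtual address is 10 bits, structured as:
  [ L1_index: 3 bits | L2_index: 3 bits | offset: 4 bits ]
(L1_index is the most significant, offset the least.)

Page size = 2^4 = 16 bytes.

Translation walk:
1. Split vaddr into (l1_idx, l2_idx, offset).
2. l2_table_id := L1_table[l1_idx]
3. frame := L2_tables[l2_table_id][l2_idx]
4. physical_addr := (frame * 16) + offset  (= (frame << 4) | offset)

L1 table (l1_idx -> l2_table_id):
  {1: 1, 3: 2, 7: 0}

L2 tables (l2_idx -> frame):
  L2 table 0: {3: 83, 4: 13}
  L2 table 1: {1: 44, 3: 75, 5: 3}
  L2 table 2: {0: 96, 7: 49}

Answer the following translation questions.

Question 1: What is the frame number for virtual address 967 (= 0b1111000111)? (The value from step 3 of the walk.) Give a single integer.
vaddr = 967: l1_idx=7, l2_idx=4
L1[7] = 0; L2[0][4] = 13

Answer: 13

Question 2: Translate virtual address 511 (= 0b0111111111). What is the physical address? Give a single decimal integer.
vaddr = 511 = 0b0111111111
Split: l1_idx=3, l2_idx=7, offset=15
L1[3] = 2
L2[2][7] = 49
paddr = 49 * 16 + 15 = 799

Answer: 799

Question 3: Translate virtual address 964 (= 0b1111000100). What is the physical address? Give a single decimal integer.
vaddr = 964 = 0b1111000100
Split: l1_idx=7, l2_idx=4, offset=4
L1[7] = 0
L2[0][4] = 13
paddr = 13 * 16 + 4 = 212

Answer: 212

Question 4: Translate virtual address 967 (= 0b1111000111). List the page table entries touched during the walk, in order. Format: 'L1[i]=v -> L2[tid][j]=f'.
Answer: L1[7]=0 -> L2[0][4]=13

Derivation:
vaddr = 967 = 0b1111000111
Split: l1_idx=7, l2_idx=4, offset=7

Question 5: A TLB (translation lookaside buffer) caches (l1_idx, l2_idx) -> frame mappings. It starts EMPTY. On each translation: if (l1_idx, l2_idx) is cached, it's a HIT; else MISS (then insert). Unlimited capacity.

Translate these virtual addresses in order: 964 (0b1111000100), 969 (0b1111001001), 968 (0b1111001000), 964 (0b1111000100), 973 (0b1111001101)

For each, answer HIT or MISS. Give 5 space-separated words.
Answer: MISS HIT HIT HIT HIT

Derivation:
vaddr=964: (7,4) not in TLB -> MISS, insert
vaddr=969: (7,4) in TLB -> HIT
vaddr=968: (7,4) in TLB -> HIT
vaddr=964: (7,4) in TLB -> HIT
vaddr=973: (7,4) in TLB -> HIT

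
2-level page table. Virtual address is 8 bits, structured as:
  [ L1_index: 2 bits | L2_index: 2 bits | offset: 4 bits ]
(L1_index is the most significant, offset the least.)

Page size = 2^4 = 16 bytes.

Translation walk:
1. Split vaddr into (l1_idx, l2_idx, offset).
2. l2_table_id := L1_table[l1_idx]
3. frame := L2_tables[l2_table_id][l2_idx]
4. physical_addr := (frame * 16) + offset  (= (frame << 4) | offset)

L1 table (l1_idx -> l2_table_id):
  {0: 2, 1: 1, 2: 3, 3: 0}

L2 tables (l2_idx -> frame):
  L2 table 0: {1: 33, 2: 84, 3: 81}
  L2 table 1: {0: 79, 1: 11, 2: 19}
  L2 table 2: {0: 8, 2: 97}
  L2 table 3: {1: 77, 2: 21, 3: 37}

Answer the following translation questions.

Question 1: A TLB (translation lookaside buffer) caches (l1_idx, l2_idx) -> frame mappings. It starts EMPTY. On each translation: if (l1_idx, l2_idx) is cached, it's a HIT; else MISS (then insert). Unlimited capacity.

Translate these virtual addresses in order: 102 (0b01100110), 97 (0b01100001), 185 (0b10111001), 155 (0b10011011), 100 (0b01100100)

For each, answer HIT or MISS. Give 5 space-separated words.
vaddr=102: (1,2) not in TLB -> MISS, insert
vaddr=97: (1,2) in TLB -> HIT
vaddr=185: (2,3) not in TLB -> MISS, insert
vaddr=155: (2,1) not in TLB -> MISS, insert
vaddr=100: (1,2) in TLB -> HIT

Answer: MISS HIT MISS MISS HIT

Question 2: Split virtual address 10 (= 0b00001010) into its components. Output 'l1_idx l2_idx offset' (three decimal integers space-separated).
vaddr = 10 = 0b00001010
  top 2 bits -> l1_idx = 0
  next 2 bits -> l2_idx = 0
  bottom 4 bits -> offset = 10

Answer: 0 0 10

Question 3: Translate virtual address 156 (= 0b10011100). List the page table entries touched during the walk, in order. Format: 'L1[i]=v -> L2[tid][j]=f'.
vaddr = 156 = 0b10011100
Split: l1_idx=2, l2_idx=1, offset=12

Answer: L1[2]=3 -> L2[3][1]=77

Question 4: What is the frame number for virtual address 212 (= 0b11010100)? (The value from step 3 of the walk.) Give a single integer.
Answer: 33

Derivation:
vaddr = 212: l1_idx=3, l2_idx=1
L1[3] = 0; L2[0][1] = 33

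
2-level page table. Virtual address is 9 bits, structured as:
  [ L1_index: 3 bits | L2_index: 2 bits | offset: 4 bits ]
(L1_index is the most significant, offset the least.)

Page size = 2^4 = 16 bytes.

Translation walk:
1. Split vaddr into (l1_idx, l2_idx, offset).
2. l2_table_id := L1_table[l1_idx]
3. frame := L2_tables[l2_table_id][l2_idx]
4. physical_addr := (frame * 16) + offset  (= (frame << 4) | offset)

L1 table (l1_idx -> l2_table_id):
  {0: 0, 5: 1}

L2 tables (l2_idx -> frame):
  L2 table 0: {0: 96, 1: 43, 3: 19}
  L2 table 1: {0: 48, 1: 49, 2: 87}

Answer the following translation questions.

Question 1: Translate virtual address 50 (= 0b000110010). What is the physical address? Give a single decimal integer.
Answer: 306

Derivation:
vaddr = 50 = 0b000110010
Split: l1_idx=0, l2_idx=3, offset=2
L1[0] = 0
L2[0][3] = 19
paddr = 19 * 16 + 2 = 306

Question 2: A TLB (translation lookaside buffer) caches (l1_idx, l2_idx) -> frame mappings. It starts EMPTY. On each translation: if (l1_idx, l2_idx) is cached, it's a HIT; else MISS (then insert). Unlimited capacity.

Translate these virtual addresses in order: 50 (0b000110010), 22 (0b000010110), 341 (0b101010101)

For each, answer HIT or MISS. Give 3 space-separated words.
vaddr=50: (0,3) not in TLB -> MISS, insert
vaddr=22: (0,1) not in TLB -> MISS, insert
vaddr=341: (5,1) not in TLB -> MISS, insert

Answer: MISS MISS MISS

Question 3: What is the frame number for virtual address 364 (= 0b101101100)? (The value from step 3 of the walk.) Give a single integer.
Answer: 87

Derivation:
vaddr = 364: l1_idx=5, l2_idx=2
L1[5] = 1; L2[1][2] = 87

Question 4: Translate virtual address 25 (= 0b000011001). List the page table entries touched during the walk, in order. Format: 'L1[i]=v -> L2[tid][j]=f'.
vaddr = 25 = 0b000011001
Split: l1_idx=0, l2_idx=1, offset=9

Answer: L1[0]=0 -> L2[0][1]=43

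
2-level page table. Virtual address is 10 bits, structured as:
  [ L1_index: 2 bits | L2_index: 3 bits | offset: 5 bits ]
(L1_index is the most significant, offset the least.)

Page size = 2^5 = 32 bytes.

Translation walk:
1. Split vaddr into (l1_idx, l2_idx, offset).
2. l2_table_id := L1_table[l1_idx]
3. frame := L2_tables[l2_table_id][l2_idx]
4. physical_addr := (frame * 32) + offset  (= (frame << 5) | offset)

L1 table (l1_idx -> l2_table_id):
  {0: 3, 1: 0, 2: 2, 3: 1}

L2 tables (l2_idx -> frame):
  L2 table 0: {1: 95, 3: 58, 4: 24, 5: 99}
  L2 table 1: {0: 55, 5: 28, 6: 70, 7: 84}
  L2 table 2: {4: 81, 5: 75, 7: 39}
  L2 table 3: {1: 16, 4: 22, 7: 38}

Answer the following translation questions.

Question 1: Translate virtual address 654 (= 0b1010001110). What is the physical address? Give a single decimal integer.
Answer: 2606

Derivation:
vaddr = 654 = 0b1010001110
Split: l1_idx=2, l2_idx=4, offset=14
L1[2] = 2
L2[2][4] = 81
paddr = 81 * 32 + 14 = 2606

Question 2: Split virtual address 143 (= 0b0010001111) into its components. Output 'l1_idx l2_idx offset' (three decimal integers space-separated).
Answer: 0 4 15

Derivation:
vaddr = 143 = 0b0010001111
  top 2 bits -> l1_idx = 0
  next 3 bits -> l2_idx = 4
  bottom 5 bits -> offset = 15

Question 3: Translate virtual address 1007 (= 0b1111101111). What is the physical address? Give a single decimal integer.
Answer: 2703

Derivation:
vaddr = 1007 = 0b1111101111
Split: l1_idx=3, l2_idx=7, offset=15
L1[3] = 1
L2[1][7] = 84
paddr = 84 * 32 + 15 = 2703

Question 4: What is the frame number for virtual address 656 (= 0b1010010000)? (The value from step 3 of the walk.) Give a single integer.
Answer: 81

Derivation:
vaddr = 656: l1_idx=2, l2_idx=4
L1[2] = 2; L2[2][4] = 81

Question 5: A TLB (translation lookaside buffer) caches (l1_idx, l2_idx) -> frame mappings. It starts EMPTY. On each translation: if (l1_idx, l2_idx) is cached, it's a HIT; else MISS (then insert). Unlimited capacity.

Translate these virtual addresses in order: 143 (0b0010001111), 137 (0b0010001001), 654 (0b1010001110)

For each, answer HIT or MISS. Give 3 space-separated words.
vaddr=143: (0,4) not in TLB -> MISS, insert
vaddr=137: (0,4) in TLB -> HIT
vaddr=654: (2,4) not in TLB -> MISS, insert

Answer: MISS HIT MISS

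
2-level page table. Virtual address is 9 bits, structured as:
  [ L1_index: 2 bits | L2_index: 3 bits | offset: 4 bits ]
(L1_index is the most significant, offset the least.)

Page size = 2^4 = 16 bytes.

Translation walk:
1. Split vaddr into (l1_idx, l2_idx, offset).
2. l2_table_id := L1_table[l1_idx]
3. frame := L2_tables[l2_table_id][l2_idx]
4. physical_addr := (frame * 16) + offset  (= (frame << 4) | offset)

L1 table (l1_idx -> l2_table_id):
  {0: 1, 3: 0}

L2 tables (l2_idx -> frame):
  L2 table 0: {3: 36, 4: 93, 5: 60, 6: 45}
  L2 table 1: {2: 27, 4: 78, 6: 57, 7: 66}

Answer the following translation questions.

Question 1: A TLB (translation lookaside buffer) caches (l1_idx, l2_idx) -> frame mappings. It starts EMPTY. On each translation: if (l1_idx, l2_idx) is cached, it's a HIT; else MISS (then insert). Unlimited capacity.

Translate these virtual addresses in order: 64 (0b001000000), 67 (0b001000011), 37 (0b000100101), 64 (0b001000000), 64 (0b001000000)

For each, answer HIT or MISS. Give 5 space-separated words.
vaddr=64: (0,4) not in TLB -> MISS, insert
vaddr=67: (0,4) in TLB -> HIT
vaddr=37: (0,2) not in TLB -> MISS, insert
vaddr=64: (0,4) in TLB -> HIT
vaddr=64: (0,4) in TLB -> HIT

Answer: MISS HIT MISS HIT HIT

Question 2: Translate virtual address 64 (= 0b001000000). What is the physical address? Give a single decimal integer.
Answer: 1248

Derivation:
vaddr = 64 = 0b001000000
Split: l1_idx=0, l2_idx=4, offset=0
L1[0] = 1
L2[1][4] = 78
paddr = 78 * 16 + 0 = 1248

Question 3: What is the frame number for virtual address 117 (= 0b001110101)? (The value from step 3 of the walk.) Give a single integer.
Answer: 66

Derivation:
vaddr = 117: l1_idx=0, l2_idx=7
L1[0] = 1; L2[1][7] = 66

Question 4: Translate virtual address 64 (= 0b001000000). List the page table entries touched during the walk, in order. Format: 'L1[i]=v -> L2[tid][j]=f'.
vaddr = 64 = 0b001000000
Split: l1_idx=0, l2_idx=4, offset=0

Answer: L1[0]=1 -> L2[1][4]=78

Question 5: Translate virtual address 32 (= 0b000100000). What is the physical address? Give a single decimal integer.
vaddr = 32 = 0b000100000
Split: l1_idx=0, l2_idx=2, offset=0
L1[0] = 1
L2[1][2] = 27
paddr = 27 * 16 + 0 = 432

Answer: 432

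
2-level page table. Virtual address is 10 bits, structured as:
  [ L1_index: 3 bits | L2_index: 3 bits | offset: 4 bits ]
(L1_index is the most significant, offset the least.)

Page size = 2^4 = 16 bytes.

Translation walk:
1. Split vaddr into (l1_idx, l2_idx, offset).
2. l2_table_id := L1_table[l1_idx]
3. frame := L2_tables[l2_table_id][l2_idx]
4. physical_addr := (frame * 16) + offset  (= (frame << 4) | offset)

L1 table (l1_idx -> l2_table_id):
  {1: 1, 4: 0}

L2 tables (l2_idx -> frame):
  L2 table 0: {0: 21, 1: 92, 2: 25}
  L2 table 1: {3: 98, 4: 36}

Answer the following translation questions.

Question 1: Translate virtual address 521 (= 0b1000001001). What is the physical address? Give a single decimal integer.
vaddr = 521 = 0b1000001001
Split: l1_idx=4, l2_idx=0, offset=9
L1[4] = 0
L2[0][0] = 21
paddr = 21 * 16 + 9 = 345

Answer: 345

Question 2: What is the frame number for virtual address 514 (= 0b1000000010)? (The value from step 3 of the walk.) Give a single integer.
Answer: 21

Derivation:
vaddr = 514: l1_idx=4, l2_idx=0
L1[4] = 0; L2[0][0] = 21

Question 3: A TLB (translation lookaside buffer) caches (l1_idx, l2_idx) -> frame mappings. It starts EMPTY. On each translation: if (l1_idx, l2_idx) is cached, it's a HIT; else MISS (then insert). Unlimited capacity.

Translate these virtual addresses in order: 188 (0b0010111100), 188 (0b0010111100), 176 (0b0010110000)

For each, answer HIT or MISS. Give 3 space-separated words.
vaddr=188: (1,3) not in TLB -> MISS, insert
vaddr=188: (1,3) in TLB -> HIT
vaddr=176: (1,3) in TLB -> HIT

Answer: MISS HIT HIT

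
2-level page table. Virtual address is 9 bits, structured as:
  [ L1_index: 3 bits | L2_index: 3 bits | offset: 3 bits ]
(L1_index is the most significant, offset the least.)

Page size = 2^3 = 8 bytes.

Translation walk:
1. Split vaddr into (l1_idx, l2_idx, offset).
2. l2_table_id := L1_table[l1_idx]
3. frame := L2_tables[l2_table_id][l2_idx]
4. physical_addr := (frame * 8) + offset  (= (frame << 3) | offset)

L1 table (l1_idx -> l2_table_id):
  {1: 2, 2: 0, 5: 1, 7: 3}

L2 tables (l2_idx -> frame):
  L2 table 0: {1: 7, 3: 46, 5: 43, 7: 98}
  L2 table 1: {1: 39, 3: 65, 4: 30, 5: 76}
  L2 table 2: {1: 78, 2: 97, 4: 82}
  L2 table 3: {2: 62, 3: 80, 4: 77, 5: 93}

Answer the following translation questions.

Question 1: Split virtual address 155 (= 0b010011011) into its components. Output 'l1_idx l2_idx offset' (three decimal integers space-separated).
vaddr = 155 = 0b010011011
  top 3 bits -> l1_idx = 2
  next 3 bits -> l2_idx = 3
  bottom 3 bits -> offset = 3

Answer: 2 3 3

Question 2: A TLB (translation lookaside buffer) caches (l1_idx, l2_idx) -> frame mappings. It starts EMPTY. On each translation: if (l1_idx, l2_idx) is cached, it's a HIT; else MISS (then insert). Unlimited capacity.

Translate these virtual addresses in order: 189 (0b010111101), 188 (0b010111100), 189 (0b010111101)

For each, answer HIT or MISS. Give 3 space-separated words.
vaddr=189: (2,7) not in TLB -> MISS, insert
vaddr=188: (2,7) in TLB -> HIT
vaddr=189: (2,7) in TLB -> HIT

Answer: MISS HIT HIT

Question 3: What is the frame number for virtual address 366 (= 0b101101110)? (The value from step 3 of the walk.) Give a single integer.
Answer: 76

Derivation:
vaddr = 366: l1_idx=5, l2_idx=5
L1[5] = 1; L2[1][5] = 76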